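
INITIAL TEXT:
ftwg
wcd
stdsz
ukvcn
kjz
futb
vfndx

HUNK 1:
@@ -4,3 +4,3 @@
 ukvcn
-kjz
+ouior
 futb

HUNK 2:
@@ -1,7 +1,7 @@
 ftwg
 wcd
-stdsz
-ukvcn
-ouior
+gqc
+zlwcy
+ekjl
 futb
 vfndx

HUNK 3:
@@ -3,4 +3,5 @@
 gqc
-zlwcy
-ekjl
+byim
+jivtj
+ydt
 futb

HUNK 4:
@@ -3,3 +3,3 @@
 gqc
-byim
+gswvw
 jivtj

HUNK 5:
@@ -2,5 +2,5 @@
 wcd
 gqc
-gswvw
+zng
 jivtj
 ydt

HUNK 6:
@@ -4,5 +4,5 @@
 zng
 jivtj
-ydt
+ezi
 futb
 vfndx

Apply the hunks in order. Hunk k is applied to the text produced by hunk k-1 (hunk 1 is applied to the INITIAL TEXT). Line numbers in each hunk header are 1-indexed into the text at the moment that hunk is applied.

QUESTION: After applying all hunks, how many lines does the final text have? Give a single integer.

Hunk 1: at line 4 remove [kjz] add [ouior] -> 7 lines: ftwg wcd stdsz ukvcn ouior futb vfndx
Hunk 2: at line 1 remove [stdsz,ukvcn,ouior] add [gqc,zlwcy,ekjl] -> 7 lines: ftwg wcd gqc zlwcy ekjl futb vfndx
Hunk 3: at line 3 remove [zlwcy,ekjl] add [byim,jivtj,ydt] -> 8 lines: ftwg wcd gqc byim jivtj ydt futb vfndx
Hunk 4: at line 3 remove [byim] add [gswvw] -> 8 lines: ftwg wcd gqc gswvw jivtj ydt futb vfndx
Hunk 5: at line 2 remove [gswvw] add [zng] -> 8 lines: ftwg wcd gqc zng jivtj ydt futb vfndx
Hunk 6: at line 4 remove [ydt] add [ezi] -> 8 lines: ftwg wcd gqc zng jivtj ezi futb vfndx
Final line count: 8

Answer: 8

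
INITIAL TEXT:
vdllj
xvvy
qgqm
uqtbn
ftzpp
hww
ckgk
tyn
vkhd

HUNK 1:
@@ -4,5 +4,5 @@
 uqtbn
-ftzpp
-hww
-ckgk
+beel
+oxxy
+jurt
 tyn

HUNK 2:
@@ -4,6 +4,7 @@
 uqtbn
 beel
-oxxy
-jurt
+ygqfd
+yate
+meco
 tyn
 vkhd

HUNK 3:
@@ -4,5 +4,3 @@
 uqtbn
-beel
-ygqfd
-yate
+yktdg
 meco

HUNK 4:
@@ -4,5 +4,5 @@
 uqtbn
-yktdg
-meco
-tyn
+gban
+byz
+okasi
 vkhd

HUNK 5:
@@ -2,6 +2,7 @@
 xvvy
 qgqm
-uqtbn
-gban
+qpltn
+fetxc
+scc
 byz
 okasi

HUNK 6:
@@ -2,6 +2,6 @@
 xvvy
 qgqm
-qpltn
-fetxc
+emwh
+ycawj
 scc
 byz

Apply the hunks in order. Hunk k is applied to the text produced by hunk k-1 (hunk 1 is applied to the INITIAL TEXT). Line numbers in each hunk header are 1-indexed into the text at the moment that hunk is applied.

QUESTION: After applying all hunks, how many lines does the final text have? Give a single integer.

Hunk 1: at line 4 remove [ftzpp,hww,ckgk] add [beel,oxxy,jurt] -> 9 lines: vdllj xvvy qgqm uqtbn beel oxxy jurt tyn vkhd
Hunk 2: at line 4 remove [oxxy,jurt] add [ygqfd,yate,meco] -> 10 lines: vdllj xvvy qgqm uqtbn beel ygqfd yate meco tyn vkhd
Hunk 3: at line 4 remove [beel,ygqfd,yate] add [yktdg] -> 8 lines: vdllj xvvy qgqm uqtbn yktdg meco tyn vkhd
Hunk 4: at line 4 remove [yktdg,meco,tyn] add [gban,byz,okasi] -> 8 lines: vdllj xvvy qgqm uqtbn gban byz okasi vkhd
Hunk 5: at line 2 remove [uqtbn,gban] add [qpltn,fetxc,scc] -> 9 lines: vdllj xvvy qgqm qpltn fetxc scc byz okasi vkhd
Hunk 6: at line 2 remove [qpltn,fetxc] add [emwh,ycawj] -> 9 lines: vdllj xvvy qgqm emwh ycawj scc byz okasi vkhd
Final line count: 9

Answer: 9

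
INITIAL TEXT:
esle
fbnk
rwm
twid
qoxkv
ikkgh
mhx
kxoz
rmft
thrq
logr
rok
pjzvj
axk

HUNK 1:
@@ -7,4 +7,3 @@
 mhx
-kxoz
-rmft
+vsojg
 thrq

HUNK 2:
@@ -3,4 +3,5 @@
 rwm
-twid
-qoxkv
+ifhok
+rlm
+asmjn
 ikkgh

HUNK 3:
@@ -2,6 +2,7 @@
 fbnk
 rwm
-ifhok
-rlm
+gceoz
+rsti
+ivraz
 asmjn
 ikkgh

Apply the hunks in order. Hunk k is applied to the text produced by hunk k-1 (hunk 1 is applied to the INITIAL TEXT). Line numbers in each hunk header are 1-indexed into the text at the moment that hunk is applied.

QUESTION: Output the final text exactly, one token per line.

Hunk 1: at line 7 remove [kxoz,rmft] add [vsojg] -> 13 lines: esle fbnk rwm twid qoxkv ikkgh mhx vsojg thrq logr rok pjzvj axk
Hunk 2: at line 3 remove [twid,qoxkv] add [ifhok,rlm,asmjn] -> 14 lines: esle fbnk rwm ifhok rlm asmjn ikkgh mhx vsojg thrq logr rok pjzvj axk
Hunk 3: at line 2 remove [ifhok,rlm] add [gceoz,rsti,ivraz] -> 15 lines: esle fbnk rwm gceoz rsti ivraz asmjn ikkgh mhx vsojg thrq logr rok pjzvj axk

Answer: esle
fbnk
rwm
gceoz
rsti
ivraz
asmjn
ikkgh
mhx
vsojg
thrq
logr
rok
pjzvj
axk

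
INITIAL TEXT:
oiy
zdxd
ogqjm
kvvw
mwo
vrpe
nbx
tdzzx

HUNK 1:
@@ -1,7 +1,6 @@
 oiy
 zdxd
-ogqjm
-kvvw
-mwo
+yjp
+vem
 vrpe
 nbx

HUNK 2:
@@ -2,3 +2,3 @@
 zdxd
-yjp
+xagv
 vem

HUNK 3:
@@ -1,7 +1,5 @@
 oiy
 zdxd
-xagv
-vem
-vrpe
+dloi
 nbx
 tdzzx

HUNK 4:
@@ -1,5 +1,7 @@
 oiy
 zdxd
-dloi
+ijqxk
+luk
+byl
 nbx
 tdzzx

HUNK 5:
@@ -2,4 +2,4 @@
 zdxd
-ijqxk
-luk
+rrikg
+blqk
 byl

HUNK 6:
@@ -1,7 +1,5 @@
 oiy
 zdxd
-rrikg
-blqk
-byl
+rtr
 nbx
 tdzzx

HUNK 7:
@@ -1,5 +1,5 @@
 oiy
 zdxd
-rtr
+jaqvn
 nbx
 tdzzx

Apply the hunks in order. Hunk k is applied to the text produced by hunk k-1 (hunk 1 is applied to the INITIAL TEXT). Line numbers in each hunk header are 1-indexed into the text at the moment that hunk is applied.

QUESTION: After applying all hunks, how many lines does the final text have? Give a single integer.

Answer: 5

Derivation:
Hunk 1: at line 1 remove [ogqjm,kvvw,mwo] add [yjp,vem] -> 7 lines: oiy zdxd yjp vem vrpe nbx tdzzx
Hunk 2: at line 2 remove [yjp] add [xagv] -> 7 lines: oiy zdxd xagv vem vrpe nbx tdzzx
Hunk 3: at line 1 remove [xagv,vem,vrpe] add [dloi] -> 5 lines: oiy zdxd dloi nbx tdzzx
Hunk 4: at line 1 remove [dloi] add [ijqxk,luk,byl] -> 7 lines: oiy zdxd ijqxk luk byl nbx tdzzx
Hunk 5: at line 2 remove [ijqxk,luk] add [rrikg,blqk] -> 7 lines: oiy zdxd rrikg blqk byl nbx tdzzx
Hunk 6: at line 1 remove [rrikg,blqk,byl] add [rtr] -> 5 lines: oiy zdxd rtr nbx tdzzx
Hunk 7: at line 1 remove [rtr] add [jaqvn] -> 5 lines: oiy zdxd jaqvn nbx tdzzx
Final line count: 5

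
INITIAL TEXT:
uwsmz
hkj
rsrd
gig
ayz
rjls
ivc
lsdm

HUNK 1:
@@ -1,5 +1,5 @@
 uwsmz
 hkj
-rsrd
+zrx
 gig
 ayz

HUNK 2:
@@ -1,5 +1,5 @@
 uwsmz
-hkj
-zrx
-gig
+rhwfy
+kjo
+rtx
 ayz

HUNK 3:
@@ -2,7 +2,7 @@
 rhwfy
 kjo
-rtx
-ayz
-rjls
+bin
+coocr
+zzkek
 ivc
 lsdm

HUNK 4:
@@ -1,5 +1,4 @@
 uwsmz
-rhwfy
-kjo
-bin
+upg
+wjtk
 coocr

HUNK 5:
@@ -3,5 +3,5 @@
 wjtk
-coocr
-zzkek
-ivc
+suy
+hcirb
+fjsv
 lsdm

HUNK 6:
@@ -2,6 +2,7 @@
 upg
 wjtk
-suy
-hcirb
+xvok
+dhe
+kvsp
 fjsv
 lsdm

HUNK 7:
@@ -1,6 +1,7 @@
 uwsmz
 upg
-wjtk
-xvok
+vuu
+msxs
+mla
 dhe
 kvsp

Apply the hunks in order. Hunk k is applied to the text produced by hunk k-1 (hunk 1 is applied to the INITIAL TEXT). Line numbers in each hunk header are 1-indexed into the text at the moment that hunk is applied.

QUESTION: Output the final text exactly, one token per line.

Hunk 1: at line 1 remove [rsrd] add [zrx] -> 8 lines: uwsmz hkj zrx gig ayz rjls ivc lsdm
Hunk 2: at line 1 remove [hkj,zrx,gig] add [rhwfy,kjo,rtx] -> 8 lines: uwsmz rhwfy kjo rtx ayz rjls ivc lsdm
Hunk 3: at line 2 remove [rtx,ayz,rjls] add [bin,coocr,zzkek] -> 8 lines: uwsmz rhwfy kjo bin coocr zzkek ivc lsdm
Hunk 4: at line 1 remove [rhwfy,kjo,bin] add [upg,wjtk] -> 7 lines: uwsmz upg wjtk coocr zzkek ivc lsdm
Hunk 5: at line 3 remove [coocr,zzkek,ivc] add [suy,hcirb,fjsv] -> 7 lines: uwsmz upg wjtk suy hcirb fjsv lsdm
Hunk 6: at line 2 remove [suy,hcirb] add [xvok,dhe,kvsp] -> 8 lines: uwsmz upg wjtk xvok dhe kvsp fjsv lsdm
Hunk 7: at line 1 remove [wjtk,xvok] add [vuu,msxs,mla] -> 9 lines: uwsmz upg vuu msxs mla dhe kvsp fjsv lsdm

Answer: uwsmz
upg
vuu
msxs
mla
dhe
kvsp
fjsv
lsdm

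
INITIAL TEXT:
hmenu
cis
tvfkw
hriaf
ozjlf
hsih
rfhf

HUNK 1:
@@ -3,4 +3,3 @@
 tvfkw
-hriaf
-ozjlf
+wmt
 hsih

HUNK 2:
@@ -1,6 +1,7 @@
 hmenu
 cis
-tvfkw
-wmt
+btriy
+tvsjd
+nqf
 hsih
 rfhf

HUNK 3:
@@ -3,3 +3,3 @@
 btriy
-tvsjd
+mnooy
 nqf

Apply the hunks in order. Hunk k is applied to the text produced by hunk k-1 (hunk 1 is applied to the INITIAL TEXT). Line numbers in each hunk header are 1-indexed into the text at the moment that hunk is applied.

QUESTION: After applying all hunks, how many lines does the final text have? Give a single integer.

Answer: 7

Derivation:
Hunk 1: at line 3 remove [hriaf,ozjlf] add [wmt] -> 6 lines: hmenu cis tvfkw wmt hsih rfhf
Hunk 2: at line 1 remove [tvfkw,wmt] add [btriy,tvsjd,nqf] -> 7 lines: hmenu cis btriy tvsjd nqf hsih rfhf
Hunk 3: at line 3 remove [tvsjd] add [mnooy] -> 7 lines: hmenu cis btriy mnooy nqf hsih rfhf
Final line count: 7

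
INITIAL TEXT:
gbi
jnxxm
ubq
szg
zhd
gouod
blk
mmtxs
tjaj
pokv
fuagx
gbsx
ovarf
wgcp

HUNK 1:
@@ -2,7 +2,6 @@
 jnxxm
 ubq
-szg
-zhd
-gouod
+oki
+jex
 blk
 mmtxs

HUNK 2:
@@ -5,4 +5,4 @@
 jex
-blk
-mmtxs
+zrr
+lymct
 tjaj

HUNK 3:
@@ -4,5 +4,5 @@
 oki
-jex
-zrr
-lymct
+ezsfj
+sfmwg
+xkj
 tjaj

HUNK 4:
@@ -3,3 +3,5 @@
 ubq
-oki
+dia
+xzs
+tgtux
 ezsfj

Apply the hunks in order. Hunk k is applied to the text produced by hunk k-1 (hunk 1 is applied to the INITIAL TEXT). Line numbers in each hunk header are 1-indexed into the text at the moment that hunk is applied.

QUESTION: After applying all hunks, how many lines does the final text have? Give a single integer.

Answer: 15

Derivation:
Hunk 1: at line 2 remove [szg,zhd,gouod] add [oki,jex] -> 13 lines: gbi jnxxm ubq oki jex blk mmtxs tjaj pokv fuagx gbsx ovarf wgcp
Hunk 2: at line 5 remove [blk,mmtxs] add [zrr,lymct] -> 13 lines: gbi jnxxm ubq oki jex zrr lymct tjaj pokv fuagx gbsx ovarf wgcp
Hunk 3: at line 4 remove [jex,zrr,lymct] add [ezsfj,sfmwg,xkj] -> 13 lines: gbi jnxxm ubq oki ezsfj sfmwg xkj tjaj pokv fuagx gbsx ovarf wgcp
Hunk 4: at line 3 remove [oki] add [dia,xzs,tgtux] -> 15 lines: gbi jnxxm ubq dia xzs tgtux ezsfj sfmwg xkj tjaj pokv fuagx gbsx ovarf wgcp
Final line count: 15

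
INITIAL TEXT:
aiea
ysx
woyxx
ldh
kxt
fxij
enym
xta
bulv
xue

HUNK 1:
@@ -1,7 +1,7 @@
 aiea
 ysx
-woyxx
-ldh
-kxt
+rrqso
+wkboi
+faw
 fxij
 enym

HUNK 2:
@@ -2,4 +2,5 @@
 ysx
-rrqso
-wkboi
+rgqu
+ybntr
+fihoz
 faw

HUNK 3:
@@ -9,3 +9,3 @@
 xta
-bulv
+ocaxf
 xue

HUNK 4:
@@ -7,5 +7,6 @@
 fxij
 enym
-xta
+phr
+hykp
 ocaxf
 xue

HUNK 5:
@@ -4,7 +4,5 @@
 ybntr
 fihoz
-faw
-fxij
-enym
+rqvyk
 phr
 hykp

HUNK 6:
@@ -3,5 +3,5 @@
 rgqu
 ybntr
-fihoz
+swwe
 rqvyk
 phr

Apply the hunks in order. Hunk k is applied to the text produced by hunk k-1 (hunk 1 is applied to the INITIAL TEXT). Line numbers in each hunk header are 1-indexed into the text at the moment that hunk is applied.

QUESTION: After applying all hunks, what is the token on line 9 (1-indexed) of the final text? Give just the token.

Answer: ocaxf

Derivation:
Hunk 1: at line 1 remove [woyxx,ldh,kxt] add [rrqso,wkboi,faw] -> 10 lines: aiea ysx rrqso wkboi faw fxij enym xta bulv xue
Hunk 2: at line 2 remove [rrqso,wkboi] add [rgqu,ybntr,fihoz] -> 11 lines: aiea ysx rgqu ybntr fihoz faw fxij enym xta bulv xue
Hunk 3: at line 9 remove [bulv] add [ocaxf] -> 11 lines: aiea ysx rgqu ybntr fihoz faw fxij enym xta ocaxf xue
Hunk 4: at line 7 remove [xta] add [phr,hykp] -> 12 lines: aiea ysx rgqu ybntr fihoz faw fxij enym phr hykp ocaxf xue
Hunk 5: at line 4 remove [faw,fxij,enym] add [rqvyk] -> 10 lines: aiea ysx rgqu ybntr fihoz rqvyk phr hykp ocaxf xue
Hunk 6: at line 3 remove [fihoz] add [swwe] -> 10 lines: aiea ysx rgqu ybntr swwe rqvyk phr hykp ocaxf xue
Final line 9: ocaxf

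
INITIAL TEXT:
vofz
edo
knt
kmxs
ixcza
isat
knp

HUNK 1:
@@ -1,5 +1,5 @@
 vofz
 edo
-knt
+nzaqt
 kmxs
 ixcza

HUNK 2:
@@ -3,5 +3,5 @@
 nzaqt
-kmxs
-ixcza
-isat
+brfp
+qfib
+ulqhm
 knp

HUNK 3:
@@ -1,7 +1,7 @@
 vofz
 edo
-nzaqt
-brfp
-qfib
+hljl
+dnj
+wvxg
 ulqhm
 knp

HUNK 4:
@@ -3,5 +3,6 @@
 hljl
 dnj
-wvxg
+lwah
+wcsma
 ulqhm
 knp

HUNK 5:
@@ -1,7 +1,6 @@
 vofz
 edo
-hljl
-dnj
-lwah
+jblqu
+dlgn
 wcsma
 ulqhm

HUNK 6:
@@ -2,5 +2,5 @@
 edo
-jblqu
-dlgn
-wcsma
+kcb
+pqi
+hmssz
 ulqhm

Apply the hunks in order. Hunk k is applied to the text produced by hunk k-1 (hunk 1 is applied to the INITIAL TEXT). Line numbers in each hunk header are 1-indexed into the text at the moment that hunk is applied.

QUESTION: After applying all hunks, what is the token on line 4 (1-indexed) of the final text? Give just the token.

Answer: pqi

Derivation:
Hunk 1: at line 1 remove [knt] add [nzaqt] -> 7 lines: vofz edo nzaqt kmxs ixcza isat knp
Hunk 2: at line 3 remove [kmxs,ixcza,isat] add [brfp,qfib,ulqhm] -> 7 lines: vofz edo nzaqt brfp qfib ulqhm knp
Hunk 3: at line 1 remove [nzaqt,brfp,qfib] add [hljl,dnj,wvxg] -> 7 lines: vofz edo hljl dnj wvxg ulqhm knp
Hunk 4: at line 3 remove [wvxg] add [lwah,wcsma] -> 8 lines: vofz edo hljl dnj lwah wcsma ulqhm knp
Hunk 5: at line 1 remove [hljl,dnj,lwah] add [jblqu,dlgn] -> 7 lines: vofz edo jblqu dlgn wcsma ulqhm knp
Hunk 6: at line 2 remove [jblqu,dlgn,wcsma] add [kcb,pqi,hmssz] -> 7 lines: vofz edo kcb pqi hmssz ulqhm knp
Final line 4: pqi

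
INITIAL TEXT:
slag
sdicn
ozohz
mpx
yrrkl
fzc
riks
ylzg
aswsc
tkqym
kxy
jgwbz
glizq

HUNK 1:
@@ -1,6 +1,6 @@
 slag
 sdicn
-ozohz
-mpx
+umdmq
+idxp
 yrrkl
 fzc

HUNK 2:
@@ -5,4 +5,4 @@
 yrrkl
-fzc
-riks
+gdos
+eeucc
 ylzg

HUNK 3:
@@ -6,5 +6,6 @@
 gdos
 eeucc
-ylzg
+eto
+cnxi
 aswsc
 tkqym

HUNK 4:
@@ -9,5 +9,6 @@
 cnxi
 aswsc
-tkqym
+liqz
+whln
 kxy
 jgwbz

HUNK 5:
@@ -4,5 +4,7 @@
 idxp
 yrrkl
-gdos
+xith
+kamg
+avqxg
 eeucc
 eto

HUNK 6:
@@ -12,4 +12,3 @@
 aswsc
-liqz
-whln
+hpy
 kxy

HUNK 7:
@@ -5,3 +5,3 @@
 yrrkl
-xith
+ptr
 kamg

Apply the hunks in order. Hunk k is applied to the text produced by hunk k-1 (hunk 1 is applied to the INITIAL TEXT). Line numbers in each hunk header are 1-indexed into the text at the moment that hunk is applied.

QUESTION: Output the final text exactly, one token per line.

Hunk 1: at line 1 remove [ozohz,mpx] add [umdmq,idxp] -> 13 lines: slag sdicn umdmq idxp yrrkl fzc riks ylzg aswsc tkqym kxy jgwbz glizq
Hunk 2: at line 5 remove [fzc,riks] add [gdos,eeucc] -> 13 lines: slag sdicn umdmq idxp yrrkl gdos eeucc ylzg aswsc tkqym kxy jgwbz glizq
Hunk 3: at line 6 remove [ylzg] add [eto,cnxi] -> 14 lines: slag sdicn umdmq idxp yrrkl gdos eeucc eto cnxi aswsc tkqym kxy jgwbz glizq
Hunk 4: at line 9 remove [tkqym] add [liqz,whln] -> 15 lines: slag sdicn umdmq idxp yrrkl gdos eeucc eto cnxi aswsc liqz whln kxy jgwbz glizq
Hunk 5: at line 4 remove [gdos] add [xith,kamg,avqxg] -> 17 lines: slag sdicn umdmq idxp yrrkl xith kamg avqxg eeucc eto cnxi aswsc liqz whln kxy jgwbz glizq
Hunk 6: at line 12 remove [liqz,whln] add [hpy] -> 16 lines: slag sdicn umdmq idxp yrrkl xith kamg avqxg eeucc eto cnxi aswsc hpy kxy jgwbz glizq
Hunk 7: at line 5 remove [xith] add [ptr] -> 16 lines: slag sdicn umdmq idxp yrrkl ptr kamg avqxg eeucc eto cnxi aswsc hpy kxy jgwbz glizq

Answer: slag
sdicn
umdmq
idxp
yrrkl
ptr
kamg
avqxg
eeucc
eto
cnxi
aswsc
hpy
kxy
jgwbz
glizq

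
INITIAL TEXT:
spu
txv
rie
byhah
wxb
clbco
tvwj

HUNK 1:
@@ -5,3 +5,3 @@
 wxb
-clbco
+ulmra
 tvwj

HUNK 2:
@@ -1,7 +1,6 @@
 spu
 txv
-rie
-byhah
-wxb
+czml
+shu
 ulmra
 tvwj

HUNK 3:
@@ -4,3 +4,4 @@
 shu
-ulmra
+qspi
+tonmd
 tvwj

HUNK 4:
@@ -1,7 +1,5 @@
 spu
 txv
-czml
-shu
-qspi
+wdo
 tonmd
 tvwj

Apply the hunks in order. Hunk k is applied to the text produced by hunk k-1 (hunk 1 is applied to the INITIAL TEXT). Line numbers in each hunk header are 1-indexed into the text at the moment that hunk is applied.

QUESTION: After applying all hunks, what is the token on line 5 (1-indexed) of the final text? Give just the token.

Hunk 1: at line 5 remove [clbco] add [ulmra] -> 7 lines: spu txv rie byhah wxb ulmra tvwj
Hunk 2: at line 1 remove [rie,byhah,wxb] add [czml,shu] -> 6 lines: spu txv czml shu ulmra tvwj
Hunk 3: at line 4 remove [ulmra] add [qspi,tonmd] -> 7 lines: spu txv czml shu qspi tonmd tvwj
Hunk 4: at line 1 remove [czml,shu,qspi] add [wdo] -> 5 lines: spu txv wdo tonmd tvwj
Final line 5: tvwj

Answer: tvwj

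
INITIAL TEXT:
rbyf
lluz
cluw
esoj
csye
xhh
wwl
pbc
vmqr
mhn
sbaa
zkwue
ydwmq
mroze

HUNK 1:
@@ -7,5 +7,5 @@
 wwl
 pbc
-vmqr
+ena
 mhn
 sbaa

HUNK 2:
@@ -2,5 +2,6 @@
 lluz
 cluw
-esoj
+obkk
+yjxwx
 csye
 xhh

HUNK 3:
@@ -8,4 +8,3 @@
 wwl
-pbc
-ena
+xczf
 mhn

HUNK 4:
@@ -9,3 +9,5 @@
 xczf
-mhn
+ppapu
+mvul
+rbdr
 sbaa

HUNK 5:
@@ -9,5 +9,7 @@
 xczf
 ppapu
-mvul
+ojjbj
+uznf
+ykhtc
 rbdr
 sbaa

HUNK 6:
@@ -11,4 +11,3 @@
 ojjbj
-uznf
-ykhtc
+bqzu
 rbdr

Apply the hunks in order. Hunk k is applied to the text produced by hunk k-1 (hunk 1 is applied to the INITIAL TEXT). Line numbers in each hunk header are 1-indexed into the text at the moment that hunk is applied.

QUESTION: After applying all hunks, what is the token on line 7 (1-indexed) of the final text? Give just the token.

Hunk 1: at line 7 remove [vmqr] add [ena] -> 14 lines: rbyf lluz cluw esoj csye xhh wwl pbc ena mhn sbaa zkwue ydwmq mroze
Hunk 2: at line 2 remove [esoj] add [obkk,yjxwx] -> 15 lines: rbyf lluz cluw obkk yjxwx csye xhh wwl pbc ena mhn sbaa zkwue ydwmq mroze
Hunk 3: at line 8 remove [pbc,ena] add [xczf] -> 14 lines: rbyf lluz cluw obkk yjxwx csye xhh wwl xczf mhn sbaa zkwue ydwmq mroze
Hunk 4: at line 9 remove [mhn] add [ppapu,mvul,rbdr] -> 16 lines: rbyf lluz cluw obkk yjxwx csye xhh wwl xczf ppapu mvul rbdr sbaa zkwue ydwmq mroze
Hunk 5: at line 9 remove [mvul] add [ojjbj,uznf,ykhtc] -> 18 lines: rbyf lluz cluw obkk yjxwx csye xhh wwl xczf ppapu ojjbj uznf ykhtc rbdr sbaa zkwue ydwmq mroze
Hunk 6: at line 11 remove [uznf,ykhtc] add [bqzu] -> 17 lines: rbyf lluz cluw obkk yjxwx csye xhh wwl xczf ppapu ojjbj bqzu rbdr sbaa zkwue ydwmq mroze
Final line 7: xhh

Answer: xhh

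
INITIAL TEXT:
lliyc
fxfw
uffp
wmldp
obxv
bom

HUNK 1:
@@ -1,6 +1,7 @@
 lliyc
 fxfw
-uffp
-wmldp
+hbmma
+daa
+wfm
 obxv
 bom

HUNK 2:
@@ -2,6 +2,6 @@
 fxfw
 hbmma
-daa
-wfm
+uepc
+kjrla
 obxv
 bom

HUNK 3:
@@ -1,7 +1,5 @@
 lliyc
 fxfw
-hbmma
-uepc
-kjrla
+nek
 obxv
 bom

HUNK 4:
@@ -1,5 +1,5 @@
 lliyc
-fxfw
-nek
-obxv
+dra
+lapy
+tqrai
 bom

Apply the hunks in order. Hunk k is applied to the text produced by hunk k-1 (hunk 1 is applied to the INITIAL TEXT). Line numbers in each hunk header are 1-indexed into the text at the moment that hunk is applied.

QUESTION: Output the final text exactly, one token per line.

Answer: lliyc
dra
lapy
tqrai
bom

Derivation:
Hunk 1: at line 1 remove [uffp,wmldp] add [hbmma,daa,wfm] -> 7 lines: lliyc fxfw hbmma daa wfm obxv bom
Hunk 2: at line 2 remove [daa,wfm] add [uepc,kjrla] -> 7 lines: lliyc fxfw hbmma uepc kjrla obxv bom
Hunk 3: at line 1 remove [hbmma,uepc,kjrla] add [nek] -> 5 lines: lliyc fxfw nek obxv bom
Hunk 4: at line 1 remove [fxfw,nek,obxv] add [dra,lapy,tqrai] -> 5 lines: lliyc dra lapy tqrai bom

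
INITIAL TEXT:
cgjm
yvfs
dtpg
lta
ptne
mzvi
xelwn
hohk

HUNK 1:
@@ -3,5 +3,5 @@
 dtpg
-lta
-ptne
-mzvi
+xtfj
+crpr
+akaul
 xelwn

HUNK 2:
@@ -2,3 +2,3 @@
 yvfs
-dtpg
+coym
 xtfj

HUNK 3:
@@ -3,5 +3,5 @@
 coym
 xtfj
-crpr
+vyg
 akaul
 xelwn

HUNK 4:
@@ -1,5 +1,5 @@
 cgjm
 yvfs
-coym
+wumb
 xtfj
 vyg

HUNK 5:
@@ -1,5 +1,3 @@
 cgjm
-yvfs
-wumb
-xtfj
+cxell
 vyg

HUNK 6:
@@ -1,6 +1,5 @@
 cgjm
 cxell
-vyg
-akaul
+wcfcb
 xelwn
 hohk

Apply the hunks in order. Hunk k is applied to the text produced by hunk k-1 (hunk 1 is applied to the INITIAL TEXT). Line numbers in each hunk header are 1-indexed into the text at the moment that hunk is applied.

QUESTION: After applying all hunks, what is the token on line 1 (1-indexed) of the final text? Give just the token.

Hunk 1: at line 3 remove [lta,ptne,mzvi] add [xtfj,crpr,akaul] -> 8 lines: cgjm yvfs dtpg xtfj crpr akaul xelwn hohk
Hunk 2: at line 2 remove [dtpg] add [coym] -> 8 lines: cgjm yvfs coym xtfj crpr akaul xelwn hohk
Hunk 3: at line 3 remove [crpr] add [vyg] -> 8 lines: cgjm yvfs coym xtfj vyg akaul xelwn hohk
Hunk 4: at line 1 remove [coym] add [wumb] -> 8 lines: cgjm yvfs wumb xtfj vyg akaul xelwn hohk
Hunk 5: at line 1 remove [yvfs,wumb,xtfj] add [cxell] -> 6 lines: cgjm cxell vyg akaul xelwn hohk
Hunk 6: at line 1 remove [vyg,akaul] add [wcfcb] -> 5 lines: cgjm cxell wcfcb xelwn hohk
Final line 1: cgjm

Answer: cgjm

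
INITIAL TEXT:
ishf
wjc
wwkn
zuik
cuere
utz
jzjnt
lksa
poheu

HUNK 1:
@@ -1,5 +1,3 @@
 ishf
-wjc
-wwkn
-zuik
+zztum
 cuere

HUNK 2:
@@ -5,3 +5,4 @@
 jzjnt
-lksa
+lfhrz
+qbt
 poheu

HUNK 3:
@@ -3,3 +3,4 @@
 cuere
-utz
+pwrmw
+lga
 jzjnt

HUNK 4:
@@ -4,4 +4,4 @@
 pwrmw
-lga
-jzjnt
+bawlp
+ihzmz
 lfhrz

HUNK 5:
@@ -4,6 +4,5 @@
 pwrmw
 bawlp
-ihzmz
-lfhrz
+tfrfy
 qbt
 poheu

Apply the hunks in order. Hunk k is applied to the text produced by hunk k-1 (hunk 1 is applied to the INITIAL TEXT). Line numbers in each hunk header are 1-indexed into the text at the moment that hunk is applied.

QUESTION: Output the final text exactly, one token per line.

Hunk 1: at line 1 remove [wjc,wwkn,zuik] add [zztum] -> 7 lines: ishf zztum cuere utz jzjnt lksa poheu
Hunk 2: at line 5 remove [lksa] add [lfhrz,qbt] -> 8 lines: ishf zztum cuere utz jzjnt lfhrz qbt poheu
Hunk 3: at line 3 remove [utz] add [pwrmw,lga] -> 9 lines: ishf zztum cuere pwrmw lga jzjnt lfhrz qbt poheu
Hunk 4: at line 4 remove [lga,jzjnt] add [bawlp,ihzmz] -> 9 lines: ishf zztum cuere pwrmw bawlp ihzmz lfhrz qbt poheu
Hunk 5: at line 4 remove [ihzmz,lfhrz] add [tfrfy] -> 8 lines: ishf zztum cuere pwrmw bawlp tfrfy qbt poheu

Answer: ishf
zztum
cuere
pwrmw
bawlp
tfrfy
qbt
poheu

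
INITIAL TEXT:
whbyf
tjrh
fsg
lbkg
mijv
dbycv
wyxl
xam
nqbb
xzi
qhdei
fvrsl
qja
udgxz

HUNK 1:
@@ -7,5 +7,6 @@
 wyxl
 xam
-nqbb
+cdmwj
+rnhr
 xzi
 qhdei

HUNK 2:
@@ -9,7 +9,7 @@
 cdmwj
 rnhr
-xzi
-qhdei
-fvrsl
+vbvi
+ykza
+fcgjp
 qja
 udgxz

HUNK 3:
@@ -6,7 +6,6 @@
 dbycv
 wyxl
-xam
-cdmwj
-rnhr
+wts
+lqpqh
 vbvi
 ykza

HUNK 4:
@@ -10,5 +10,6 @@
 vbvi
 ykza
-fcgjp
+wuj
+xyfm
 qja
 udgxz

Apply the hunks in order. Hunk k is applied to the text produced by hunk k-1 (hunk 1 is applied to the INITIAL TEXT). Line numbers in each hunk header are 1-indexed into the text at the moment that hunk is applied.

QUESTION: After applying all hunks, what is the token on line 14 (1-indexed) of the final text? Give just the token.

Answer: qja

Derivation:
Hunk 1: at line 7 remove [nqbb] add [cdmwj,rnhr] -> 15 lines: whbyf tjrh fsg lbkg mijv dbycv wyxl xam cdmwj rnhr xzi qhdei fvrsl qja udgxz
Hunk 2: at line 9 remove [xzi,qhdei,fvrsl] add [vbvi,ykza,fcgjp] -> 15 lines: whbyf tjrh fsg lbkg mijv dbycv wyxl xam cdmwj rnhr vbvi ykza fcgjp qja udgxz
Hunk 3: at line 6 remove [xam,cdmwj,rnhr] add [wts,lqpqh] -> 14 lines: whbyf tjrh fsg lbkg mijv dbycv wyxl wts lqpqh vbvi ykza fcgjp qja udgxz
Hunk 4: at line 10 remove [fcgjp] add [wuj,xyfm] -> 15 lines: whbyf tjrh fsg lbkg mijv dbycv wyxl wts lqpqh vbvi ykza wuj xyfm qja udgxz
Final line 14: qja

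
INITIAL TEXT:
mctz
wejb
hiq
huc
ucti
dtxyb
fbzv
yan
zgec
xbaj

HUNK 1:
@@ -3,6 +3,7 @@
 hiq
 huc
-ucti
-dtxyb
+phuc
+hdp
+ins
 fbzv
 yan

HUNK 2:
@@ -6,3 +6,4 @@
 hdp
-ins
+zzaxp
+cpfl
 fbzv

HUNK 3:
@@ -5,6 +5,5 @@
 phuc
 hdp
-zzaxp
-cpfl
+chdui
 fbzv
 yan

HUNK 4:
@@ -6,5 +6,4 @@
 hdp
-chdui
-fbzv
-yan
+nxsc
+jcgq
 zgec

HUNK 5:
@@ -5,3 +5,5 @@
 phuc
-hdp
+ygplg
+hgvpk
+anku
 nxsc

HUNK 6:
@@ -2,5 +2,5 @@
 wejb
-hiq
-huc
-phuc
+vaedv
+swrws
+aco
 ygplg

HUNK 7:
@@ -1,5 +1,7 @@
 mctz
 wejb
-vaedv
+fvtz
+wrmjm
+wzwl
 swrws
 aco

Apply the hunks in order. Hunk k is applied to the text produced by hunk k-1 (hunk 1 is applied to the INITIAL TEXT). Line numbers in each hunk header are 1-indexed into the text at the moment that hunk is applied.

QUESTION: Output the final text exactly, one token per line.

Hunk 1: at line 3 remove [ucti,dtxyb] add [phuc,hdp,ins] -> 11 lines: mctz wejb hiq huc phuc hdp ins fbzv yan zgec xbaj
Hunk 2: at line 6 remove [ins] add [zzaxp,cpfl] -> 12 lines: mctz wejb hiq huc phuc hdp zzaxp cpfl fbzv yan zgec xbaj
Hunk 3: at line 5 remove [zzaxp,cpfl] add [chdui] -> 11 lines: mctz wejb hiq huc phuc hdp chdui fbzv yan zgec xbaj
Hunk 4: at line 6 remove [chdui,fbzv,yan] add [nxsc,jcgq] -> 10 lines: mctz wejb hiq huc phuc hdp nxsc jcgq zgec xbaj
Hunk 5: at line 5 remove [hdp] add [ygplg,hgvpk,anku] -> 12 lines: mctz wejb hiq huc phuc ygplg hgvpk anku nxsc jcgq zgec xbaj
Hunk 6: at line 2 remove [hiq,huc,phuc] add [vaedv,swrws,aco] -> 12 lines: mctz wejb vaedv swrws aco ygplg hgvpk anku nxsc jcgq zgec xbaj
Hunk 7: at line 1 remove [vaedv] add [fvtz,wrmjm,wzwl] -> 14 lines: mctz wejb fvtz wrmjm wzwl swrws aco ygplg hgvpk anku nxsc jcgq zgec xbaj

Answer: mctz
wejb
fvtz
wrmjm
wzwl
swrws
aco
ygplg
hgvpk
anku
nxsc
jcgq
zgec
xbaj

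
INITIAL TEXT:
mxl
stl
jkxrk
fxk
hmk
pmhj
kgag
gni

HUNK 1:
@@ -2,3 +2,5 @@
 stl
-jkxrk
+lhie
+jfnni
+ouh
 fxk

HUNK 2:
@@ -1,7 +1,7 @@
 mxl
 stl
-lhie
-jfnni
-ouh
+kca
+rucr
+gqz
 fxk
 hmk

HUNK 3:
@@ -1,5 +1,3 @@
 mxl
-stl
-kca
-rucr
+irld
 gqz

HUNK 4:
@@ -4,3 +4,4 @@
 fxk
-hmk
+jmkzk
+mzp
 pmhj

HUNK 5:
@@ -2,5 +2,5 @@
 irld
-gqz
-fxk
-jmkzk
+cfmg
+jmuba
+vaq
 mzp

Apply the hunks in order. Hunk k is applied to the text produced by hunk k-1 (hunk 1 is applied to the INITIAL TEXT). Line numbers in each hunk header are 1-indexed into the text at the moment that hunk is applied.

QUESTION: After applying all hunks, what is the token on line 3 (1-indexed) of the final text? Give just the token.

Answer: cfmg

Derivation:
Hunk 1: at line 2 remove [jkxrk] add [lhie,jfnni,ouh] -> 10 lines: mxl stl lhie jfnni ouh fxk hmk pmhj kgag gni
Hunk 2: at line 1 remove [lhie,jfnni,ouh] add [kca,rucr,gqz] -> 10 lines: mxl stl kca rucr gqz fxk hmk pmhj kgag gni
Hunk 3: at line 1 remove [stl,kca,rucr] add [irld] -> 8 lines: mxl irld gqz fxk hmk pmhj kgag gni
Hunk 4: at line 4 remove [hmk] add [jmkzk,mzp] -> 9 lines: mxl irld gqz fxk jmkzk mzp pmhj kgag gni
Hunk 5: at line 2 remove [gqz,fxk,jmkzk] add [cfmg,jmuba,vaq] -> 9 lines: mxl irld cfmg jmuba vaq mzp pmhj kgag gni
Final line 3: cfmg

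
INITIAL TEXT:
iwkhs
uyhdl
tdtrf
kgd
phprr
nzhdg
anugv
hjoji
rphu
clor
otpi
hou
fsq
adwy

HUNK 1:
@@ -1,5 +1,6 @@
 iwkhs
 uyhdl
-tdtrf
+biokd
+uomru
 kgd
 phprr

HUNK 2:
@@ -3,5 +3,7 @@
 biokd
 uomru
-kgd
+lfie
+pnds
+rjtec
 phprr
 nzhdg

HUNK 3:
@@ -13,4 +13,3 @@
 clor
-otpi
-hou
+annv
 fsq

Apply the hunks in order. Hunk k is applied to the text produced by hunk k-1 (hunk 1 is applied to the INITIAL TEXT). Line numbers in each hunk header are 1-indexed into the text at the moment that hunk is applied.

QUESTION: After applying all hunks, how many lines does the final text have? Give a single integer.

Hunk 1: at line 1 remove [tdtrf] add [biokd,uomru] -> 15 lines: iwkhs uyhdl biokd uomru kgd phprr nzhdg anugv hjoji rphu clor otpi hou fsq adwy
Hunk 2: at line 3 remove [kgd] add [lfie,pnds,rjtec] -> 17 lines: iwkhs uyhdl biokd uomru lfie pnds rjtec phprr nzhdg anugv hjoji rphu clor otpi hou fsq adwy
Hunk 3: at line 13 remove [otpi,hou] add [annv] -> 16 lines: iwkhs uyhdl biokd uomru lfie pnds rjtec phprr nzhdg anugv hjoji rphu clor annv fsq adwy
Final line count: 16

Answer: 16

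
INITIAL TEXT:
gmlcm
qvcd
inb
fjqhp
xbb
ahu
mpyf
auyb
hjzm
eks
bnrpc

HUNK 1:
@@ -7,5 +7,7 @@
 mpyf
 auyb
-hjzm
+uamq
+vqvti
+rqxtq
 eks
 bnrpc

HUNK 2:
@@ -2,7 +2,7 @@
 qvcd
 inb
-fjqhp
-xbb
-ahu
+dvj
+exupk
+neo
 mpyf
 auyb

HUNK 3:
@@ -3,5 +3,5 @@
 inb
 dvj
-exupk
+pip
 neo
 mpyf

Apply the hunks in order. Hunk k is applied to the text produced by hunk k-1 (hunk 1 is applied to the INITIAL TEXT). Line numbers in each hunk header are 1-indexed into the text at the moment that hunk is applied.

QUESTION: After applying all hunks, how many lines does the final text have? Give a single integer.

Hunk 1: at line 7 remove [hjzm] add [uamq,vqvti,rqxtq] -> 13 lines: gmlcm qvcd inb fjqhp xbb ahu mpyf auyb uamq vqvti rqxtq eks bnrpc
Hunk 2: at line 2 remove [fjqhp,xbb,ahu] add [dvj,exupk,neo] -> 13 lines: gmlcm qvcd inb dvj exupk neo mpyf auyb uamq vqvti rqxtq eks bnrpc
Hunk 3: at line 3 remove [exupk] add [pip] -> 13 lines: gmlcm qvcd inb dvj pip neo mpyf auyb uamq vqvti rqxtq eks bnrpc
Final line count: 13

Answer: 13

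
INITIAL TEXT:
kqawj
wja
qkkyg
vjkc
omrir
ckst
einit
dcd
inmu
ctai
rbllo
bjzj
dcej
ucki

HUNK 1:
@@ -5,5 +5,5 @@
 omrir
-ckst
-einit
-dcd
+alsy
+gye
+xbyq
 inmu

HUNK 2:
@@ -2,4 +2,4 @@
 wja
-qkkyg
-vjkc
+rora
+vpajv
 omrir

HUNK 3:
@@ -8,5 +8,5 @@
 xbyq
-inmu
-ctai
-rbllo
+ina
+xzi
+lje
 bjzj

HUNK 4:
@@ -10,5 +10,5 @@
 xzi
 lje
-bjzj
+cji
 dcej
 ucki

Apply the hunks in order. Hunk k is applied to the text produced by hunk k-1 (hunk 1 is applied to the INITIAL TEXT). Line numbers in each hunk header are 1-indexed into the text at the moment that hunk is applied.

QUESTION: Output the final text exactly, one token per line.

Hunk 1: at line 5 remove [ckst,einit,dcd] add [alsy,gye,xbyq] -> 14 lines: kqawj wja qkkyg vjkc omrir alsy gye xbyq inmu ctai rbllo bjzj dcej ucki
Hunk 2: at line 2 remove [qkkyg,vjkc] add [rora,vpajv] -> 14 lines: kqawj wja rora vpajv omrir alsy gye xbyq inmu ctai rbllo bjzj dcej ucki
Hunk 3: at line 8 remove [inmu,ctai,rbllo] add [ina,xzi,lje] -> 14 lines: kqawj wja rora vpajv omrir alsy gye xbyq ina xzi lje bjzj dcej ucki
Hunk 4: at line 10 remove [bjzj] add [cji] -> 14 lines: kqawj wja rora vpajv omrir alsy gye xbyq ina xzi lje cji dcej ucki

Answer: kqawj
wja
rora
vpajv
omrir
alsy
gye
xbyq
ina
xzi
lje
cji
dcej
ucki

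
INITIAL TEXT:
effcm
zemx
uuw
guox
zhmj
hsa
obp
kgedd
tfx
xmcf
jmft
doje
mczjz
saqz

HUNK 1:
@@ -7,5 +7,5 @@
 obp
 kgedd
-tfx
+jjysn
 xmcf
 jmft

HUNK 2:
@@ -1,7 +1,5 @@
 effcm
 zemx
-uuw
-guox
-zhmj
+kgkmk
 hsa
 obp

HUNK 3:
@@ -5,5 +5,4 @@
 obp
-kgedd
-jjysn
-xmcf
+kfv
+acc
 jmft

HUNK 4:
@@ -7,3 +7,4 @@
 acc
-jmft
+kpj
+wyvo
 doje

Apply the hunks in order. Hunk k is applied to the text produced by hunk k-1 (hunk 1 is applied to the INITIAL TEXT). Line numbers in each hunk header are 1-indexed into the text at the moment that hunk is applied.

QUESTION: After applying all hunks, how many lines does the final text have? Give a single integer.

Answer: 12

Derivation:
Hunk 1: at line 7 remove [tfx] add [jjysn] -> 14 lines: effcm zemx uuw guox zhmj hsa obp kgedd jjysn xmcf jmft doje mczjz saqz
Hunk 2: at line 1 remove [uuw,guox,zhmj] add [kgkmk] -> 12 lines: effcm zemx kgkmk hsa obp kgedd jjysn xmcf jmft doje mczjz saqz
Hunk 3: at line 5 remove [kgedd,jjysn,xmcf] add [kfv,acc] -> 11 lines: effcm zemx kgkmk hsa obp kfv acc jmft doje mczjz saqz
Hunk 4: at line 7 remove [jmft] add [kpj,wyvo] -> 12 lines: effcm zemx kgkmk hsa obp kfv acc kpj wyvo doje mczjz saqz
Final line count: 12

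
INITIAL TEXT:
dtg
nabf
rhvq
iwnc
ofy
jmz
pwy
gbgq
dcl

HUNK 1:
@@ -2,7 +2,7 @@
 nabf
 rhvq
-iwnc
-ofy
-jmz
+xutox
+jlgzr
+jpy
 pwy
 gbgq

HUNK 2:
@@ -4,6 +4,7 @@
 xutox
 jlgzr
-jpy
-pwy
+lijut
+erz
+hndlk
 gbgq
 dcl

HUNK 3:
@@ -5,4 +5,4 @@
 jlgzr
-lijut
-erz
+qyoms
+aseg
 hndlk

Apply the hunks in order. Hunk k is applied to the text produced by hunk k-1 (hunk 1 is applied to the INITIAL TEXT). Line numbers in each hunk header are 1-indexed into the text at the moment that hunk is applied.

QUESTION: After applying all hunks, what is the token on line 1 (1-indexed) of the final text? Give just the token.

Answer: dtg

Derivation:
Hunk 1: at line 2 remove [iwnc,ofy,jmz] add [xutox,jlgzr,jpy] -> 9 lines: dtg nabf rhvq xutox jlgzr jpy pwy gbgq dcl
Hunk 2: at line 4 remove [jpy,pwy] add [lijut,erz,hndlk] -> 10 lines: dtg nabf rhvq xutox jlgzr lijut erz hndlk gbgq dcl
Hunk 3: at line 5 remove [lijut,erz] add [qyoms,aseg] -> 10 lines: dtg nabf rhvq xutox jlgzr qyoms aseg hndlk gbgq dcl
Final line 1: dtg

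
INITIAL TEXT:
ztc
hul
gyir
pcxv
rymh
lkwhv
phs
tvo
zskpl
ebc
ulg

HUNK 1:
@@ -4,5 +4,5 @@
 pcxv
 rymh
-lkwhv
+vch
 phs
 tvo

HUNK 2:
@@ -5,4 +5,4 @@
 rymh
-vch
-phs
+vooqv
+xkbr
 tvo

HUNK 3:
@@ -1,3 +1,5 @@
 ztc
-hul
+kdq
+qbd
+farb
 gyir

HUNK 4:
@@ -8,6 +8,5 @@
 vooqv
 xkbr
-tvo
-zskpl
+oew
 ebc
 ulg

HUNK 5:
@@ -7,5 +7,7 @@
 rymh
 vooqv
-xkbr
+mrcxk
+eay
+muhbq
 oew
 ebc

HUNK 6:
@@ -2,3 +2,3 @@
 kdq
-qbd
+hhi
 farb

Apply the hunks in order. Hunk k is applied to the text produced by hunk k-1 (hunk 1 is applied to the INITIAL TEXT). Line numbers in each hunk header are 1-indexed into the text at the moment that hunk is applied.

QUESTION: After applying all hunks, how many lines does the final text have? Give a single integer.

Answer: 14

Derivation:
Hunk 1: at line 4 remove [lkwhv] add [vch] -> 11 lines: ztc hul gyir pcxv rymh vch phs tvo zskpl ebc ulg
Hunk 2: at line 5 remove [vch,phs] add [vooqv,xkbr] -> 11 lines: ztc hul gyir pcxv rymh vooqv xkbr tvo zskpl ebc ulg
Hunk 3: at line 1 remove [hul] add [kdq,qbd,farb] -> 13 lines: ztc kdq qbd farb gyir pcxv rymh vooqv xkbr tvo zskpl ebc ulg
Hunk 4: at line 8 remove [tvo,zskpl] add [oew] -> 12 lines: ztc kdq qbd farb gyir pcxv rymh vooqv xkbr oew ebc ulg
Hunk 5: at line 7 remove [xkbr] add [mrcxk,eay,muhbq] -> 14 lines: ztc kdq qbd farb gyir pcxv rymh vooqv mrcxk eay muhbq oew ebc ulg
Hunk 6: at line 2 remove [qbd] add [hhi] -> 14 lines: ztc kdq hhi farb gyir pcxv rymh vooqv mrcxk eay muhbq oew ebc ulg
Final line count: 14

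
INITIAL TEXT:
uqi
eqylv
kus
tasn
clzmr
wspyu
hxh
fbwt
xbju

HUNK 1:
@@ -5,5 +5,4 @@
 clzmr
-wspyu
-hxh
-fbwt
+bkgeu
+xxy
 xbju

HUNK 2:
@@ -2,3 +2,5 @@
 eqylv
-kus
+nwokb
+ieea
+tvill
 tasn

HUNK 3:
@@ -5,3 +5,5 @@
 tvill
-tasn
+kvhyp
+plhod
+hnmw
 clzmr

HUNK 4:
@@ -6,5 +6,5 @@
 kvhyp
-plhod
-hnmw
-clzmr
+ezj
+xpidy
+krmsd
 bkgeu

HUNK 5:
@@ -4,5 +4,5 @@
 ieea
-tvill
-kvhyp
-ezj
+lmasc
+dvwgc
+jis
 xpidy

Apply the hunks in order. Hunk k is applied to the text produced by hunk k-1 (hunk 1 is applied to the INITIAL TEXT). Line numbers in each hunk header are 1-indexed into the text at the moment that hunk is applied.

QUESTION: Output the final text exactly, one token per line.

Hunk 1: at line 5 remove [wspyu,hxh,fbwt] add [bkgeu,xxy] -> 8 lines: uqi eqylv kus tasn clzmr bkgeu xxy xbju
Hunk 2: at line 2 remove [kus] add [nwokb,ieea,tvill] -> 10 lines: uqi eqylv nwokb ieea tvill tasn clzmr bkgeu xxy xbju
Hunk 3: at line 5 remove [tasn] add [kvhyp,plhod,hnmw] -> 12 lines: uqi eqylv nwokb ieea tvill kvhyp plhod hnmw clzmr bkgeu xxy xbju
Hunk 4: at line 6 remove [plhod,hnmw,clzmr] add [ezj,xpidy,krmsd] -> 12 lines: uqi eqylv nwokb ieea tvill kvhyp ezj xpidy krmsd bkgeu xxy xbju
Hunk 5: at line 4 remove [tvill,kvhyp,ezj] add [lmasc,dvwgc,jis] -> 12 lines: uqi eqylv nwokb ieea lmasc dvwgc jis xpidy krmsd bkgeu xxy xbju

Answer: uqi
eqylv
nwokb
ieea
lmasc
dvwgc
jis
xpidy
krmsd
bkgeu
xxy
xbju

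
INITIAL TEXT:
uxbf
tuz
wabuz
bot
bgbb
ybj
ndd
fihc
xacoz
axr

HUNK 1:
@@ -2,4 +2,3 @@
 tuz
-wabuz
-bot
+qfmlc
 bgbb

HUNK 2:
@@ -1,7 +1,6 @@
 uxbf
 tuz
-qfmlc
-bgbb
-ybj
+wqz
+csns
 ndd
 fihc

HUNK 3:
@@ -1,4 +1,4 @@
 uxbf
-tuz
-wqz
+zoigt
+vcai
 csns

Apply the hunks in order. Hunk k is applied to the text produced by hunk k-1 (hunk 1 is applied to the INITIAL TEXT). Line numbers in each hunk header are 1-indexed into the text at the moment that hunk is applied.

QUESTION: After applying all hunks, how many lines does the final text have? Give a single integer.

Answer: 8

Derivation:
Hunk 1: at line 2 remove [wabuz,bot] add [qfmlc] -> 9 lines: uxbf tuz qfmlc bgbb ybj ndd fihc xacoz axr
Hunk 2: at line 1 remove [qfmlc,bgbb,ybj] add [wqz,csns] -> 8 lines: uxbf tuz wqz csns ndd fihc xacoz axr
Hunk 3: at line 1 remove [tuz,wqz] add [zoigt,vcai] -> 8 lines: uxbf zoigt vcai csns ndd fihc xacoz axr
Final line count: 8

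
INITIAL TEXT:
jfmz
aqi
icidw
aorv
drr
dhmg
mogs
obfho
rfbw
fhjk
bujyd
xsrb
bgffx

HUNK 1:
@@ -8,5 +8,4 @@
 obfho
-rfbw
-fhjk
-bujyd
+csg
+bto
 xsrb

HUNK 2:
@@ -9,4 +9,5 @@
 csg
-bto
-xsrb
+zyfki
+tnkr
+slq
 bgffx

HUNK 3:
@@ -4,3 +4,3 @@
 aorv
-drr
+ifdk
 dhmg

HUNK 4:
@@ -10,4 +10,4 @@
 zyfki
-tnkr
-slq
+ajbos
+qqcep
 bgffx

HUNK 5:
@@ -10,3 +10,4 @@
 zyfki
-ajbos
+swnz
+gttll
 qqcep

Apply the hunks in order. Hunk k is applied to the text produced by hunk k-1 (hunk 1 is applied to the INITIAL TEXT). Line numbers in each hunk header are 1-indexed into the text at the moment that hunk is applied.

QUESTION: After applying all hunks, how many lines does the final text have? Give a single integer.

Hunk 1: at line 8 remove [rfbw,fhjk,bujyd] add [csg,bto] -> 12 lines: jfmz aqi icidw aorv drr dhmg mogs obfho csg bto xsrb bgffx
Hunk 2: at line 9 remove [bto,xsrb] add [zyfki,tnkr,slq] -> 13 lines: jfmz aqi icidw aorv drr dhmg mogs obfho csg zyfki tnkr slq bgffx
Hunk 3: at line 4 remove [drr] add [ifdk] -> 13 lines: jfmz aqi icidw aorv ifdk dhmg mogs obfho csg zyfki tnkr slq bgffx
Hunk 4: at line 10 remove [tnkr,slq] add [ajbos,qqcep] -> 13 lines: jfmz aqi icidw aorv ifdk dhmg mogs obfho csg zyfki ajbos qqcep bgffx
Hunk 5: at line 10 remove [ajbos] add [swnz,gttll] -> 14 lines: jfmz aqi icidw aorv ifdk dhmg mogs obfho csg zyfki swnz gttll qqcep bgffx
Final line count: 14

Answer: 14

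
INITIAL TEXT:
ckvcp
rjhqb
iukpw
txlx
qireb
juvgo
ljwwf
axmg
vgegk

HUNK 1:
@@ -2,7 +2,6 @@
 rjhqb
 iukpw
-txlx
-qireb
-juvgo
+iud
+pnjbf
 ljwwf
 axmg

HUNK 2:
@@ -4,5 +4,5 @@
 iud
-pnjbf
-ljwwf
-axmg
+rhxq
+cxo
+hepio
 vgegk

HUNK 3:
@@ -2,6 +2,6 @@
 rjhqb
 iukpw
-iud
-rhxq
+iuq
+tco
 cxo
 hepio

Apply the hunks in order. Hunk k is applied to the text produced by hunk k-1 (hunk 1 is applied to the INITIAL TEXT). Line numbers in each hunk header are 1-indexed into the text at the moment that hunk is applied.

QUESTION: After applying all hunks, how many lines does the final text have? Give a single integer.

Hunk 1: at line 2 remove [txlx,qireb,juvgo] add [iud,pnjbf] -> 8 lines: ckvcp rjhqb iukpw iud pnjbf ljwwf axmg vgegk
Hunk 2: at line 4 remove [pnjbf,ljwwf,axmg] add [rhxq,cxo,hepio] -> 8 lines: ckvcp rjhqb iukpw iud rhxq cxo hepio vgegk
Hunk 3: at line 2 remove [iud,rhxq] add [iuq,tco] -> 8 lines: ckvcp rjhqb iukpw iuq tco cxo hepio vgegk
Final line count: 8

Answer: 8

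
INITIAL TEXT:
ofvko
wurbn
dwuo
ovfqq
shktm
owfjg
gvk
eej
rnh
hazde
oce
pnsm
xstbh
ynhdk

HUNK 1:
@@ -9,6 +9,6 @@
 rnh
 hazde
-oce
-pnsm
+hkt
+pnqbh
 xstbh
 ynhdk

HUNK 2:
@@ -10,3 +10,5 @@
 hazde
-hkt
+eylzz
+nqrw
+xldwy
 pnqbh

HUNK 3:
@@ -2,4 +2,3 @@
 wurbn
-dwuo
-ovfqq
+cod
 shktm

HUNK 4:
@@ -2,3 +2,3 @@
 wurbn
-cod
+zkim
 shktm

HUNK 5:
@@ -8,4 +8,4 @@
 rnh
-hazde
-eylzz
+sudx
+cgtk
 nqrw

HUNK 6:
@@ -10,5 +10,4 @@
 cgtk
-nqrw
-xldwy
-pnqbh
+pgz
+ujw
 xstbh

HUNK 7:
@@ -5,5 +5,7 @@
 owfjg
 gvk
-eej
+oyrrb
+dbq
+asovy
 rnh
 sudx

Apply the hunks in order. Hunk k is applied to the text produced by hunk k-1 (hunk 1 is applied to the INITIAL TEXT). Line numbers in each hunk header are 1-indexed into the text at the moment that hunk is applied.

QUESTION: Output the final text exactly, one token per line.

Answer: ofvko
wurbn
zkim
shktm
owfjg
gvk
oyrrb
dbq
asovy
rnh
sudx
cgtk
pgz
ujw
xstbh
ynhdk

Derivation:
Hunk 1: at line 9 remove [oce,pnsm] add [hkt,pnqbh] -> 14 lines: ofvko wurbn dwuo ovfqq shktm owfjg gvk eej rnh hazde hkt pnqbh xstbh ynhdk
Hunk 2: at line 10 remove [hkt] add [eylzz,nqrw,xldwy] -> 16 lines: ofvko wurbn dwuo ovfqq shktm owfjg gvk eej rnh hazde eylzz nqrw xldwy pnqbh xstbh ynhdk
Hunk 3: at line 2 remove [dwuo,ovfqq] add [cod] -> 15 lines: ofvko wurbn cod shktm owfjg gvk eej rnh hazde eylzz nqrw xldwy pnqbh xstbh ynhdk
Hunk 4: at line 2 remove [cod] add [zkim] -> 15 lines: ofvko wurbn zkim shktm owfjg gvk eej rnh hazde eylzz nqrw xldwy pnqbh xstbh ynhdk
Hunk 5: at line 8 remove [hazde,eylzz] add [sudx,cgtk] -> 15 lines: ofvko wurbn zkim shktm owfjg gvk eej rnh sudx cgtk nqrw xldwy pnqbh xstbh ynhdk
Hunk 6: at line 10 remove [nqrw,xldwy,pnqbh] add [pgz,ujw] -> 14 lines: ofvko wurbn zkim shktm owfjg gvk eej rnh sudx cgtk pgz ujw xstbh ynhdk
Hunk 7: at line 5 remove [eej] add [oyrrb,dbq,asovy] -> 16 lines: ofvko wurbn zkim shktm owfjg gvk oyrrb dbq asovy rnh sudx cgtk pgz ujw xstbh ynhdk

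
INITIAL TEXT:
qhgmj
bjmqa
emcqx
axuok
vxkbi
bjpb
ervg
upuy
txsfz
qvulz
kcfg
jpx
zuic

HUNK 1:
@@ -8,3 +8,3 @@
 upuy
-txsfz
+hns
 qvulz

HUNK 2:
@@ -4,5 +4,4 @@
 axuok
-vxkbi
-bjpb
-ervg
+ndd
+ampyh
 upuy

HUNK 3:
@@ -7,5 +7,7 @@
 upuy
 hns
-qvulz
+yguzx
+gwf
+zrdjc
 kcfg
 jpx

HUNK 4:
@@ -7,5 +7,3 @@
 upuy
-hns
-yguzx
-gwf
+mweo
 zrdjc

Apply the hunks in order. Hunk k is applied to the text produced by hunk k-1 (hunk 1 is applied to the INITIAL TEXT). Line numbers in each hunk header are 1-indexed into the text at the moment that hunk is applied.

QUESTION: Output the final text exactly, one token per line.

Answer: qhgmj
bjmqa
emcqx
axuok
ndd
ampyh
upuy
mweo
zrdjc
kcfg
jpx
zuic

Derivation:
Hunk 1: at line 8 remove [txsfz] add [hns] -> 13 lines: qhgmj bjmqa emcqx axuok vxkbi bjpb ervg upuy hns qvulz kcfg jpx zuic
Hunk 2: at line 4 remove [vxkbi,bjpb,ervg] add [ndd,ampyh] -> 12 lines: qhgmj bjmqa emcqx axuok ndd ampyh upuy hns qvulz kcfg jpx zuic
Hunk 3: at line 7 remove [qvulz] add [yguzx,gwf,zrdjc] -> 14 lines: qhgmj bjmqa emcqx axuok ndd ampyh upuy hns yguzx gwf zrdjc kcfg jpx zuic
Hunk 4: at line 7 remove [hns,yguzx,gwf] add [mweo] -> 12 lines: qhgmj bjmqa emcqx axuok ndd ampyh upuy mweo zrdjc kcfg jpx zuic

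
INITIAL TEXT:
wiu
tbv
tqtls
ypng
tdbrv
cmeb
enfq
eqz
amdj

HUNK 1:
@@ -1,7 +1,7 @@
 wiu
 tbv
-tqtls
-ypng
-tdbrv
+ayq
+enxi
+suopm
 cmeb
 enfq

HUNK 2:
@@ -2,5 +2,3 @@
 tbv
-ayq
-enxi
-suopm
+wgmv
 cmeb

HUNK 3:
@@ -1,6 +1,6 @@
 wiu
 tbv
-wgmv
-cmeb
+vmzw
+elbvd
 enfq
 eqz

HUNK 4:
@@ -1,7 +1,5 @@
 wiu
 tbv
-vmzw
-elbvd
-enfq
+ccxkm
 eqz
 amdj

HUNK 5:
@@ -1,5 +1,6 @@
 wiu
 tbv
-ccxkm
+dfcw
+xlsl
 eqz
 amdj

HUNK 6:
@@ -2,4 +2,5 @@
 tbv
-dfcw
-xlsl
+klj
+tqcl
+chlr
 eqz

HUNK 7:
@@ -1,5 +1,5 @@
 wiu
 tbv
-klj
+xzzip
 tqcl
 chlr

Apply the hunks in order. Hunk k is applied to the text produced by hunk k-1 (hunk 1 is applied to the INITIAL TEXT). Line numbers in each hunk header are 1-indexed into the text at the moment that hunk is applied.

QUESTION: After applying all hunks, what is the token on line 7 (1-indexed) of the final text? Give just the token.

Hunk 1: at line 1 remove [tqtls,ypng,tdbrv] add [ayq,enxi,suopm] -> 9 lines: wiu tbv ayq enxi suopm cmeb enfq eqz amdj
Hunk 2: at line 2 remove [ayq,enxi,suopm] add [wgmv] -> 7 lines: wiu tbv wgmv cmeb enfq eqz amdj
Hunk 3: at line 1 remove [wgmv,cmeb] add [vmzw,elbvd] -> 7 lines: wiu tbv vmzw elbvd enfq eqz amdj
Hunk 4: at line 1 remove [vmzw,elbvd,enfq] add [ccxkm] -> 5 lines: wiu tbv ccxkm eqz amdj
Hunk 5: at line 1 remove [ccxkm] add [dfcw,xlsl] -> 6 lines: wiu tbv dfcw xlsl eqz amdj
Hunk 6: at line 2 remove [dfcw,xlsl] add [klj,tqcl,chlr] -> 7 lines: wiu tbv klj tqcl chlr eqz amdj
Hunk 7: at line 1 remove [klj] add [xzzip] -> 7 lines: wiu tbv xzzip tqcl chlr eqz amdj
Final line 7: amdj

Answer: amdj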